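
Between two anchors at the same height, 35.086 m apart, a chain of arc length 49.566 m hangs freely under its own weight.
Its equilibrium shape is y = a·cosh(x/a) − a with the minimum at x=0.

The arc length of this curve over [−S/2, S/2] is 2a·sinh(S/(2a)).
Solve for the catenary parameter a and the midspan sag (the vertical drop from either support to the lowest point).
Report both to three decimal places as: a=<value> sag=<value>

a=11.782 sag=15.659

seed: a₀ = √(S³/(24(L−S))) = √(35.086³/(24·14.480)) = 11.148357
iter 1: u=1.573595  f(a)=+1.902e+00  f'(a)=-3.301e+00  a ← 11.148357 − (+1.902e+00/-3.301e+00) = 11.724689
iter 2: u=1.496244  f(a)=+1.575e-01  f'(a)=-2.775e+00  a ← 11.724689 − (+1.575e-01/-2.775e+00) = 11.781437
iter 3: u=1.489037  f(a)=+1.294e-03  f'(a)=-2.729e+00  a ← 11.781437 − (+1.294e-03/-2.729e+00) = 11.781911
iter 4: u=1.488978  f(a)=+8.900e-08  f'(a)=-2.729e+00  a ← 11.781911 − (+8.900e-08/-2.729e+00) = 11.781911
iter 5: u=1.488977  f(a)=-7.105e-15  f'(a)=-2.729e+00  a ← 11.781911 − (-7.105e-15/-2.729e+00) = 11.781911
converged: |Δa| < 1e-12 after 5 iterations
sag = a·(cosh(S/(2a)) − 1) = 11.781911·(cosh(1.488977) − 1) = 15.659126
T_max/T_min = cosh(S/(2a)) = 2.329082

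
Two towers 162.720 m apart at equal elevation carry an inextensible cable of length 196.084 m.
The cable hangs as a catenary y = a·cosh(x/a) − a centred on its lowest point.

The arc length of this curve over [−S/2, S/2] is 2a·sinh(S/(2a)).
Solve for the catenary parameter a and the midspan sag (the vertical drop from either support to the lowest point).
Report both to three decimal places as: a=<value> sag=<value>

seed: a₀ = √(S³/(24(L−S))) = √(162.720³/(24·33.364)) = 73.352805
iter 1: u=1.109160  f(a)=+2.113e+00  f'(a)=-1.027e+00  a ← 73.352805 − (+2.113e+00/-1.027e+00) = 75.411418
iter 2: u=1.078882  f(a)=+9.224e-02  f'(a)=-9.388e-01  a ← 75.411418 − (+9.224e-02/-9.388e-01) = 75.509667
iter 3: u=1.077478  f(a)=+1.934e-04  f'(a)=-9.349e-01  a ← 75.509667 − (+1.934e-04/-9.349e-01) = 75.509874
iter 4: u=1.077475  f(a)=+8.546e-10  f'(a)=-9.348e-01  a ← 75.509874 − (+8.546e-10/-9.348e-01) = 75.509874
iter 5: u=1.077475  f(a)=+2.842e-14  f'(a)=-9.348e-01  a ← 75.509874 − (+2.842e-14/-9.348e-01) = 75.509874
converged: |Δa| < 1e-12 after 5 iterations
sag = a·(cosh(S/(2a)) − 1) = 75.509874·(cosh(1.077475) − 1) = 48.239772
T_max/T_min = cosh(S/(2a)) = 1.638854

a=75.510 sag=48.240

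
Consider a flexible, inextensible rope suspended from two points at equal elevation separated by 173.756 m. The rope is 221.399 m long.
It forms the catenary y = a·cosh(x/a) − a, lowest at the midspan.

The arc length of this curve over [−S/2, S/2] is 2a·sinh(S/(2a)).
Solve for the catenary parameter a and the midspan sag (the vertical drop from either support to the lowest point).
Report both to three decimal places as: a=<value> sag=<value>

seed: a₀ = √(S³/(24(L−S))) = √(173.756³/(24·47.643)) = 67.733660
iter 1: u=1.282641  f(a)=+4.076e+00  f'(a)=-1.652e+00  a ← 67.733660 − (+4.076e+00/-1.652e+00) = 70.200691
iter 2: u=1.237566  f(a)=+2.333e-01  f'(a)=-1.468e+00  a ← 70.200691 − (+2.333e-01/-1.468e+00) = 70.359597
iter 3: u=1.234771  f(a)=+8.667e-04  f'(a)=-1.457e+00  a ← 70.359597 − (+8.667e-04/-1.457e+00) = 70.360192
iter 4: u=1.234761  f(a)=+1.206e-08  f'(a)=-1.457e+00  a ← 70.360192 − (+1.206e-08/-1.457e+00) = 70.360192
iter 5: u=1.234761  f(a)=+0.000e+00  f'(a)=-1.457e+00  a ← 70.360192 − (+0.000e+00/-1.457e+00) = 70.360192
converged: |Δa| < 1e-12 after 5 iterations
sag = a·(cosh(S/(2a)) − 1) = 70.360192·(cosh(1.234761) − 1) = 60.807395
T_max/T_min = cosh(S/(2a)) = 1.864230

a=70.360 sag=60.807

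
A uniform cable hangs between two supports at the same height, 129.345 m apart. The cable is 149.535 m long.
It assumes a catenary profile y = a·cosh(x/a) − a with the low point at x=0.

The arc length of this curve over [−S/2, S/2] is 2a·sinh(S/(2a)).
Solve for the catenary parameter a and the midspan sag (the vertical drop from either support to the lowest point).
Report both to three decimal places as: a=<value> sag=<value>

a=68.338 sag=32.955

seed: a₀ = √(S³/(24(L−S))) = √(129.345³/(24·20.190)) = 66.826803
iter 1: u=0.967763  f(a)=+9.668e-01  f'(a)=-6.628e-01  a ← 66.826803 − (+9.668e-01/-6.628e-01) = 68.285571
iter 2: u=0.947089  f(a)=+3.256e-02  f'(a)=-6.188e-01  a ← 68.285571 − (+3.256e-02/-6.188e-01) = 68.338195
iter 3: u=0.946360  f(a)=+3.979e-05  f'(a)=-6.173e-01  a ← 68.338195 − (+3.979e-05/-6.173e-01) = 68.338259
iter 4: u=0.946359  f(a)=+5.957e-11  f'(a)=-6.173e-01  a ← 68.338259 − (+5.957e-11/-6.173e-01) = 68.338259
iter 5: u=0.946359  f(a)=-2.842e-14  f'(a)=-6.173e-01  a ← 68.338259 − (-2.842e-14/-6.173e-01) = 68.338259
converged: |Δa| < 1e-12 after 5 iterations
sag = a·(cosh(S/(2a)) − 1) = 68.338259·(cosh(0.946359) − 1) = 32.954864
T_max/T_min = cosh(S/(2a)) = 1.482232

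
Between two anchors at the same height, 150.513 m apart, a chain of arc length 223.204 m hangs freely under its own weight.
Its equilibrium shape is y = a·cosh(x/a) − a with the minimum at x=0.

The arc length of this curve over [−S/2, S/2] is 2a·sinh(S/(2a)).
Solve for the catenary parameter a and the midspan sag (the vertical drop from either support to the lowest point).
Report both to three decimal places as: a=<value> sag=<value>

a=47.112 sag=74.027

seed: a₀ = √(S³/(24(L−S))) = √(150.513³/(24·72.691)) = 44.209446
iter 1: u=1.702272  f(a)=+1.129e+01  f'(a)=-4.345e+00  a ← 44.209446 − (+1.129e+01/-4.345e+00) = 46.807226
iter 2: u=1.607797  f(a)=+1.072e+00  f'(a)=-3.556e+00  a ← 46.807226 − (+1.072e+00/-3.556e+00) = 47.108513
iter 3: u=1.597514  f(a)=+1.189e-02  f'(a)=-3.478e+00  a ← 47.108513 − (+1.189e-02/-3.478e+00) = 47.111932
iter 4: u=1.597398  f(a)=+1.500e-06  f'(a)=-3.477e+00  a ← 47.111932 − (+1.500e-06/-3.477e+00) = 47.111932
iter 5: u=1.597398  f(a)=+5.684e-14  f'(a)=-3.477e+00  a ← 47.111932 − (+5.684e-14/-3.477e+00) = 47.111932
converged: |Δa| < 1e-12 after 5 iterations
sag = a·(cosh(S/(2a)) − 1) = 47.111932·(cosh(1.597398) − 1) = 74.026586
T_max/T_min = cosh(S/(2a)) = 2.571292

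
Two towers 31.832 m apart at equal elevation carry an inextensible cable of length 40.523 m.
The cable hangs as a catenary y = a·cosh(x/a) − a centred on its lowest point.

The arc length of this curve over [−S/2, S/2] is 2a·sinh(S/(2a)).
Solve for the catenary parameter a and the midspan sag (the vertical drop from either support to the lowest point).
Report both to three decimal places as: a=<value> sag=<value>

seed: a₀ = √(S³/(24(L−S))) = √(31.832³/(24·8.691)) = 12.435275
iter 1: u=1.279907  f(a)=+7.403e-01  f'(a)=-1.641e+00  a ← 12.435275 − (+7.403e-01/-1.641e+00) = 12.886497
iter 2: u=1.235091  f(a)=+4.220e-02  f'(a)=-1.458e+00  a ← 12.886497 − (+4.220e-02/-1.458e+00) = 12.915433
iter 3: u=1.232324  f(a)=+1.555e-04  f'(a)=-1.448e+00  a ← 12.915433 − (+1.555e-04/-1.448e+00) = 12.915540
iter 4: u=1.232314  f(a)=+2.128e-09  f'(a)=-1.448e+00  a ← 12.915540 − (+2.128e-09/-1.448e+00) = 12.915540
iter 5: u=1.232314  f(a)=+0.000e+00  f'(a)=-1.448e+00  a ← 12.915540 − (+0.000e+00/-1.448e+00) = 12.915540
converged: |Δa| < 1e-12 after 5 iterations
sag = a·(cosh(S/(2a)) − 1) = 12.915540·(cosh(1.232314) − 1) = 11.112351
T_max/T_min = cosh(S/(2a)) = 1.860386

a=12.916 sag=11.112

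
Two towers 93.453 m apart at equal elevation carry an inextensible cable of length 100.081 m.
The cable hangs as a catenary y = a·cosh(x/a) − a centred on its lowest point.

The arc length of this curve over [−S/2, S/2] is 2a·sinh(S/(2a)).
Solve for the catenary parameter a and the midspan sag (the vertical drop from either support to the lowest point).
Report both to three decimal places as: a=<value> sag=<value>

a=72.380 sag=15.614

seed: a₀ = √(S³/(24(L−S))) = √(93.453³/(24·6.628)) = 71.629678
iter 1: u=0.652334  f(a)=+1.425e-01  f'(a)=-1.931e-01  a ← 71.629678 − (+1.425e-01/-1.931e-01) = 72.367595
iter 2: u=0.645683  f(a)=+2.231e-03  f'(a)=-1.871e-01  a ← 72.367595 − (+2.231e-03/-1.871e-01) = 72.379524
iter 3: u=0.645576  f(a)=+5.668e-07  f'(a)=-1.870e-01  a ← 72.379524 − (+5.668e-07/-1.870e-01) = 72.379527
iter 4: u=0.645576  f(a)=+4.263e-14  f'(a)=-1.870e-01  a ← 72.379527 − (+4.263e-14/-1.870e-01) = 72.379527
converged: |Δa| < 1e-12 after 4 iterations
sag = a·(cosh(S/(2a)) − 1) = 72.379527·(cosh(0.645576) − 1) = 15.613925
T_max/T_min = cosh(S/(2a)) = 1.215723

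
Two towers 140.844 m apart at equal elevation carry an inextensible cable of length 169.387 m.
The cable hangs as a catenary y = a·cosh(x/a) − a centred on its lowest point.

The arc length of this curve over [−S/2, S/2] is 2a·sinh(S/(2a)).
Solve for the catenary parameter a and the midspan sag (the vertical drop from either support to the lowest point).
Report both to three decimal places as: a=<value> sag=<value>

a=65.721 sag=41.481

seed: a₀ = √(S³/(24(L−S))) = √(140.844³/(24·28.543)) = 63.863409
iter 1: u=1.102697  f(a)=+1.786e+00  f'(a)=-1.007e+00  a ← 63.863409 − (+1.786e+00/-1.007e+00) = 65.636724
iter 2: u=1.072905  f(a)=+7.711e-02  f'(a)=-9.221e-01  a ← 65.636724 − (+7.711e-02/-9.221e-01) = 65.720346
iter 3: u=1.071540  f(a)=+1.580e-04  f'(a)=-9.184e-01  a ← 65.720346 − (+1.580e-04/-9.184e-01) = 65.720518
iter 4: u=1.071538  f(a)=+6.666e-10  f'(a)=-9.183e-01  a ← 65.720518 − (+6.666e-10/-9.183e-01) = 65.720518
iter 5: u=1.071538  f(a)=+0.000e+00  f'(a)=-9.183e-01  a ← 65.720518 − (+0.000e+00/-9.183e-01) = 65.720518
converged: |Δa| < 1e-12 after 5 iterations
sag = a·(cosh(S/(2a)) − 1) = 65.720518·(cosh(1.071538) − 1) = 41.481047
T_max/T_min = cosh(S/(2a)) = 1.631173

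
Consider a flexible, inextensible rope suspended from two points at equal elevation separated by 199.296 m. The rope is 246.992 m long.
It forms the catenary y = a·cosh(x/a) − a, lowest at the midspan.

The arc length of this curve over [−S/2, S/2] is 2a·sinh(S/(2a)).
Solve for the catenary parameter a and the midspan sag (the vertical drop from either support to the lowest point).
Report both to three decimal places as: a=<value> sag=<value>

a=85.992 sag=64.494

seed: a₀ = √(S³/(24(L−S))) = √(199.296³/(24·47.696)) = 83.157471
iter 1: u=1.198305  f(a)=+3.544e+00  f'(a)=-1.321e+00  a ← 83.157471 − (+3.544e+00/-1.321e+00) = 85.841155
iter 2: u=1.160842  f(a)=+1.788e-01  f'(a)=-1.190e+00  a ← 85.841155 − (+1.788e-01/-1.190e+00) = 85.991354
iter 3: u=1.158814  f(a)=+5.086e-04  f'(a)=-1.184e+00  a ← 85.991354 − (+5.086e-04/-1.184e+00) = 85.991783
iter 4: u=1.158808  f(a)=+4.141e-09  f'(a)=-1.184e+00  a ← 85.991783 − (+4.141e-09/-1.184e+00) = 85.991783
iter 5: u=1.158808  f(a)=-2.842e-14  f'(a)=-1.184e+00  a ← 85.991783 − (-2.842e-14/-1.184e+00) = 85.991783
converged: |Δa| < 1e-12 after 5 iterations
sag = a·(cosh(S/(2a)) − 1) = 85.991783·(cosh(1.158808) − 1) = 64.493594
T_max/T_min = cosh(S/(2a)) = 1.749997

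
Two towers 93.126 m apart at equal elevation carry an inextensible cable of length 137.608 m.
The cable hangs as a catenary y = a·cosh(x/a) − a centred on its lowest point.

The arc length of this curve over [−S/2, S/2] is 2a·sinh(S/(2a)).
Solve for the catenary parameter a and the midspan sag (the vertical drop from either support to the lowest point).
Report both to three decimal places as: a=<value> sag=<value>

a=29.292 sag=45.487

seed: a₀ = √(S³/(24(L−S))) = √(93.126³/(24·44.482)) = 27.504810
iter 1: u=1.692904  f(a)=+6.827e+00  f'(a)=-4.262e+00  a ← 27.504810 − (+6.827e+00/-4.262e+00) = 29.106766
iter 2: u=1.599731  f(a)=+6.419e-01  f'(a)=-3.495e+00  a ← 29.106766 − (+6.419e-01/-3.495e+00) = 29.290434
iter 3: u=1.589700  f(a)=+6.974e-03  f'(a)=-3.419e+00  a ← 29.290434 − (+6.974e-03/-3.419e+00) = 29.292474
iter 4: u=1.589589  f(a)=+8.432e-07  f'(a)=-3.418e+00  a ← 29.292474 − (+8.432e-07/-3.418e+00) = 29.292474
iter 5: u=1.589589  f(a)=+2.842e-14  f'(a)=-3.418e+00  a ← 29.292474 − (+2.842e-14/-3.418e+00) = 29.292474
converged: |Δa| < 1e-12 after 5 iterations
sag = a·(cosh(S/(2a)) − 1) = 29.292474·(cosh(1.589589) − 1) = 45.487466
T_max/T_min = cosh(S/(2a)) = 2.552872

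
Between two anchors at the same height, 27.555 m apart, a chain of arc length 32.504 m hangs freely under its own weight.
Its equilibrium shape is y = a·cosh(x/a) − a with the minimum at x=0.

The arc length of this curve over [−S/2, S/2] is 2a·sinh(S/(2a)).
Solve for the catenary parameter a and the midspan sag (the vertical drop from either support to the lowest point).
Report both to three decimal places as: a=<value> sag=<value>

a=13.616 sag=7.586

seed: a₀ = √(S³/(24(L−S))) = √(27.555³/(24·4.949)) = 13.271997
iter 1: u=1.038088  f(a)=+2.736e-01  f'(a)=-8.293e-01  a ← 13.271997 − (+2.736e-01/-8.293e-01) = 13.601917
iter 2: u=1.012909  f(a)=+1.053e-02  f'(a)=-7.666e-01  a ← 13.601917 − (+1.053e-02/-7.666e-01) = 13.615659
iter 3: u=1.011886  f(a)=+1.700e-05  f'(a)=-7.641e-01  a ← 13.615659 − (+1.700e-05/-7.641e-01) = 13.615682
iter 4: u=1.011885  f(a)=+4.445e-11  f'(a)=-7.641e-01  a ← 13.615682 − (+4.445e-11/-7.641e-01) = 13.615682
iter 5: u=1.011885  f(a)=-7.105e-15  f'(a)=-7.641e-01  a ← 13.615682 − (-7.105e-15/-7.641e-01) = 13.615682
converged: |Δa| < 1e-12 after 5 iterations
sag = a·(cosh(S/(2a)) − 1) = 13.615682·(cosh(1.011885) − 1) = 7.586070
T_max/T_min = cosh(S/(2a)) = 1.557157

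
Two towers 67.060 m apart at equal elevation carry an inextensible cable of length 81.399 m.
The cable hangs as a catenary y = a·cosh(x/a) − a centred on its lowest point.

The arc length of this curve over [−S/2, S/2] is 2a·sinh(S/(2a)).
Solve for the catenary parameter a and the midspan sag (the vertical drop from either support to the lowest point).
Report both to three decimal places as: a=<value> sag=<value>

a=30.509 sag=20.356

seed: a₀ = √(S³/(24(L−S))) = √(67.060³/(24·14.339)) = 29.602628
iter 1: u=1.132670  f(a)=+9.484e-01  f'(a)=-1.099e+00  a ← 29.602628 − (+9.484e-01/-1.099e+00) = 30.465692
iter 2: u=1.100582  f(a)=+4.306e-02  f'(a)=-1.001e+00  a ← 30.465692 − (+4.306e-02/-1.001e+00) = 30.508700
iter 3: u=1.099031  f(a)=+9.809e-05  f'(a)=-9.966e-01  a ← 30.508700 − (+9.809e-05/-9.966e-01) = 30.508798
iter 4: u=1.099027  f(a)=+5.117e-10  f'(a)=-9.966e-01  a ← 30.508798 − (+5.117e-10/-9.966e-01) = 30.508798
iter 5: u=1.099027  f(a)=+1.421e-14  f'(a)=-9.966e-01  a ← 30.508798 − (+1.421e-14/-9.966e-01) = 30.508798
converged: |Δa| < 1e-12 after 5 iterations
sag = a·(cosh(S/(2a)) − 1) = 30.508798·(cosh(1.099027) − 1) = 20.356082
T_max/T_min = cosh(S/(2a)) = 1.667220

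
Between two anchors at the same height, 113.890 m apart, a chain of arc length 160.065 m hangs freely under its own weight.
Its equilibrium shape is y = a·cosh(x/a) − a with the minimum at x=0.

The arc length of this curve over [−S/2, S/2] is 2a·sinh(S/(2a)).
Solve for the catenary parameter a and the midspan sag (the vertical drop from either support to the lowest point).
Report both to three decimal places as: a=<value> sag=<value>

seed: a₀ = √(S³/(24(L−S))) = √(113.890³/(24·46.175)) = 36.510629
iter 1: u=1.559683  f(a)=+5.953e+00  f'(a)=-3.201e+00  a ← 36.510629 − (+5.953e+00/-3.201e+00) = 38.370514
iter 2: u=1.484082  f(a)=+4.851e-01  f'(a)=-2.698e+00  a ← 38.370514 − (+4.851e-01/-2.698e+00) = 38.550289
iter 3: u=1.477161  f(a)=+3.853e-03  f'(a)=-2.656e+00  a ← 38.550289 − (+3.853e-03/-2.656e+00) = 38.551740
iter 4: u=1.477106  f(a)=+2.474e-07  f'(a)=-2.655e+00  a ← 38.551740 − (+2.474e-07/-2.655e+00) = 38.551740
iter 5: u=1.477106  f(a)=+0.000e+00  f'(a)=-2.655e+00  a ← 38.551740 − (+0.000e+00/-2.655e+00) = 38.551740
converged: |Δa| < 1e-12 after 5 iterations
sag = a·(cosh(S/(2a)) − 1) = 38.551740·(cosh(1.477106) − 1) = 50.282024
T_max/T_min = cosh(S/(2a)) = 2.304274

a=38.552 sag=50.282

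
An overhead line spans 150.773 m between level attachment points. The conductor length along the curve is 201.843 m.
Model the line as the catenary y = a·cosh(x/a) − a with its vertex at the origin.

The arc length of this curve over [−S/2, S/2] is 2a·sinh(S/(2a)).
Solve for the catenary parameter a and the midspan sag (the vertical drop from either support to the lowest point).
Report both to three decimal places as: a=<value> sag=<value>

a=55.382 sag=59.737

seed: a₀ = √(S³/(24(L−S))) = √(150.773³/(24·51.070)) = 52.880654
iter 1: u=1.425597  f(a)=+5.448e+00  f'(a)=-2.354e+00  a ← 52.880654 − (+5.448e+00/-2.354e+00) = 55.195300
iter 2: u=1.365814  f(a)=+3.781e-01  f'(a)=-2.037e+00  a ← 55.195300 − (+3.781e-01/-2.037e+00) = 55.380895
iter 3: u=1.361237  f(a)=+2.122e-03  f'(a)=-2.014e+00  a ← 55.380895 − (+2.122e-03/-2.014e+00) = 55.381948
iter 4: u=1.361211  f(a)=+6.764e-08  f'(a)=-2.014e+00  a ← 55.381948 − (+6.764e-08/-2.014e+00) = 55.381948
iter 5: u=1.361211  f(a)=-5.684e-14  f'(a)=-2.014e+00  a ← 55.381948 − (-5.684e-14/-2.014e+00) = 55.381948
converged: |Δa| < 1e-12 after 5 iterations
sag = a·(cosh(S/(2a)) − 1) = 55.381948·(cosh(1.361211) − 1) = 59.736727
T_max/T_min = cosh(S/(2a)) = 2.078632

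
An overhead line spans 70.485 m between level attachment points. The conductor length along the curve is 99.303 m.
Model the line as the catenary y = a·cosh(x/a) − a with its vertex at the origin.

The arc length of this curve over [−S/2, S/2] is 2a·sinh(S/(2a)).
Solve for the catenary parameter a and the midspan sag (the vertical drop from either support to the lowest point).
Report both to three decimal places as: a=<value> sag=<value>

a=23.769 sag=31.279

seed: a₀ = √(S³/(24(L−S))) = √(70.485³/(24·28.818)) = 22.501295
iter 1: u=1.566243  f(a)=+3.748e+00  f'(a)=-3.247e+00  a ← 22.501295 − (+3.748e+00/-3.247e+00) = 23.655544
iter 2: u=1.489820  f(a)=+3.077e-01  f'(a)=-2.734e+00  a ← 23.655544 − (+3.077e-01/-2.734e+00) = 23.768092
iter 3: u=1.482765  f(a)=+2.484e-03  f'(a)=-2.690e+00  a ← 23.768092 − (+2.484e-03/-2.690e+00) = 23.769016
iter 4: u=1.482708  f(a)=+1.647e-07  f'(a)=-2.690e+00  a ← 23.769016 − (+1.647e-07/-2.690e+00) = 23.769016
iter 5: u=1.482708  f(a)=+0.000e+00  f'(a)=-2.690e+00  a ← 23.769016 − (+0.000e+00/-2.690e+00) = 23.769016
converged: |Δa| < 1e-12 after 5 iterations
sag = a·(cosh(S/(2a)) − 1) = 23.769016·(cosh(1.482708) − 1) = 31.278578
T_max/T_min = cosh(S/(2a)) = 2.315939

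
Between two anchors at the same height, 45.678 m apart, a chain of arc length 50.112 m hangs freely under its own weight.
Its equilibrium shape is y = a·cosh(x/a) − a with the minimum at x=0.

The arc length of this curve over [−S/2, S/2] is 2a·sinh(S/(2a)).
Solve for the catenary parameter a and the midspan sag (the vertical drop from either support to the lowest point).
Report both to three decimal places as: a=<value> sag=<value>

seed: a₀ = √(S³/(24(L−S))) = √(45.678³/(24·4.434)) = 29.926585
iter 1: u=0.763168  f(a)=+1.309e-01  f'(a)=-3.139e-01  a ← 29.926585 − (+1.309e-01/-3.139e-01) = 30.343626
iter 2: u=0.752679  f(a)=+2.787e-03  f'(a)=-3.007e-01  a ← 30.343626 − (+2.787e-03/-3.007e-01) = 30.352894
iter 3: u=0.752449  f(a)=+1.324e-06  f'(a)=-3.004e-01  a ← 30.352894 − (+1.324e-06/-3.004e-01) = 30.352899
iter 4: u=0.752449  f(a)=+3.126e-13  f'(a)=-3.004e-01  a ← 30.352899 − (+3.126e-13/-3.004e-01) = 30.352899
converged: |Δa| < 1e-12 after 4 iterations
sag = a·(cosh(S/(2a)) − 1) = 30.352899·(cosh(0.752449) − 1) = 9.005729
T_max/T_min = cosh(S/(2a)) = 1.296701

a=30.353 sag=9.006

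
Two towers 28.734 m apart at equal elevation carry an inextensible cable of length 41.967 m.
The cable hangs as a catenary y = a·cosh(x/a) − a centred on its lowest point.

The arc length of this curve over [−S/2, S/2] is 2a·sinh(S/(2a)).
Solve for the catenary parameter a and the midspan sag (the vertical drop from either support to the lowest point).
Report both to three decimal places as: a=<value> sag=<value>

seed: a₀ = √(S³/(24(L−S))) = √(28.734³/(24·13.233)) = 8.642897
iter 1: u=1.662290  f(a)=+1.953e+00  f'(a)=-3.996e+00  a ← 8.642897 − (+1.953e+00/-3.996e+00) = 9.131683
iter 2: u=1.573314  f(a)=+1.779e-01  f'(a)=-3.298e+00  a ← 9.131683 − (+1.779e-01/-3.298e+00) = 9.185632
iter 3: u=1.564073  f(a)=+1.804e-03  f'(a)=-3.232e+00  a ← 9.185632 − (+1.804e-03/-3.232e+00) = 9.186190
iter 4: u=1.563978  f(a)=+1.895e-07  f'(a)=-3.231e+00  a ← 9.186190 − (+1.895e-07/-3.231e+00) = 9.186190
iter 5: u=1.563978  f(a)=+7.105e-15  f'(a)=-3.231e+00  a ← 9.186190 − (+7.105e-15/-3.231e+00) = 9.186190
converged: |Δa| < 1e-12 after 5 iterations
sag = a·(cosh(S/(2a)) − 1) = 9.186190·(cosh(1.563978) − 1) = 13.719996
T_max/T_min = cosh(S/(2a)) = 2.493546

a=9.186 sag=13.720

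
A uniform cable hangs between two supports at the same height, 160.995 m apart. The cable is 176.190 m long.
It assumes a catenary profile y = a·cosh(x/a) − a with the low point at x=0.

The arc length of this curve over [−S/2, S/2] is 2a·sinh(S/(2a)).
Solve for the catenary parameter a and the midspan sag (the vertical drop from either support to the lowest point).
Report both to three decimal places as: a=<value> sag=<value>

seed: a₀ = √(S³/(24(L−S))) = √(160.995³/(24·15.195)) = 106.970151
iter 1: u=0.752523  f(a)=+4.361e-01  f'(a)=-3.005e-01  a ← 106.970151 − (+4.361e-01/-3.005e-01) = 108.421281
iter 2: u=0.742451  f(a)=+9.032e-03  f'(a)=-2.882e-01  a ← 108.421281 − (+9.032e-03/-2.882e-01) = 108.452624
iter 3: u=0.742237  f(a)=+4.057e-06  f'(a)=-2.879e-01  a ← 108.452624 − (+4.057e-06/-2.879e-01) = 108.452638
iter 4: u=0.742236  f(a)=+8.242e-13  f'(a)=-2.879e-01  a ← 108.452638 − (+8.242e-13/-2.879e-01) = 108.452638
converged: |Δa| < 1e-12 after 4 iterations
sag = a·(cosh(S/(2a)) − 1) = 108.452638·(cosh(0.742236) − 1) = 31.271031
T_max/T_min = cosh(S/(2a)) = 1.288338

a=108.453 sag=31.271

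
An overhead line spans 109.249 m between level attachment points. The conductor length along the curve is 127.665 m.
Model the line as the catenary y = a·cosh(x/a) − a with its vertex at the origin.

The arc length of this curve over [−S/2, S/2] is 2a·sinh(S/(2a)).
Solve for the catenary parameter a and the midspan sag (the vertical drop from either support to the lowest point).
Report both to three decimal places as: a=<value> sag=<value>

seed: a₀ = √(S³/(24(L−S))) = √(109.249³/(24·18.416)) = 54.315394
iter 1: u=1.005691  f(a)=+9.541e-01  f'(a)=-7.492e-01  a ← 54.315394 − (+9.541e-01/-7.492e-01) = 55.588786
iter 2: u=0.982653  f(a)=+3.458e-02  f'(a)=-6.958e-01  a ← 55.588786 − (+3.458e-02/-6.958e-01) = 55.638488
iter 3: u=0.981775  f(a)=+4.922e-05  f'(a)=-6.938e-01  a ← 55.638488 − (+4.922e-05/-6.938e-01) = 55.638559
iter 4: u=0.981774  f(a)=+1.000e-10  f'(a)=-6.938e-01  a ← 55.638559 − (+1.000e-10/-6.938e-01) = 55.638559
iter 5: u=0.981774  f(a)=+1.421e-14  f'(a)=-6.938e-01  a ← 55.638559 − (+1.421e-14/-6.938e-01) = 55.638559
converged: |Δa| < 1e-12 after 5 iterations
sag = a·(cosh(S/(2a)) − 1) = 55.638559·(cosh(0.981774) − 1) = 29.038695
T_max/T_min = cosh(S/(2a)) = 1.521917

a=55.639 sag=29.039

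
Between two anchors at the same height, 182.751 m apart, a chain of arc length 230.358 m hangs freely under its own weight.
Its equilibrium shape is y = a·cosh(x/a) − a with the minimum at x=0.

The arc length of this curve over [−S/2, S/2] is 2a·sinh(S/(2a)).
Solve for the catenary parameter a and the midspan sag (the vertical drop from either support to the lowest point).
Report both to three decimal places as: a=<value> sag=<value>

a=75.788 sag=62.089

seed: a₀ = √(S³/(24(L−S))) = √(182.751³/(24·47.607)) = 73.088427
iter 1: u=1.250205  f(a)=+3.862e+00  f'(a)=-1.518e+00  a ← 73.088427 − (+3.862e+00/-1.518e+00) = 75.632508
iter 2: u=1.208151  f(a)=+2.108e-01  f'(a)=-1.356e+00  a ← 75.632508 − (+2.108e-01/-1.356e+00) = 75.787924
iter 3: u=1.205674  f(a)=+7.084e-04  f'(a)=-1.347e+00  a ← 75.787924 − (+7.084e-04/-1.347e+00) = 75.788449
iter 4: u=1.205665  f(a)=+8.058e-09  f'(a)=-1.347e+00  a ← 75.788449 − (+8.058e-09/-1.347e+00) = 75.788449
iter 5: u=1.205665  f(a)=+2.842e-14  f'(a)=-1.347e+00  a ← 75.788449 − (+2.842e-14/-1.347e+00) = 75.788449
converged: |Δa| < 1e-12 after 5 iterations
sag = a·(cosh(S/(2a)) − 1) = 75.788449·(cosh(1.205665) − 1) = 62.088638
T_max/T_min = cosh(S/(2a)) = 1.819236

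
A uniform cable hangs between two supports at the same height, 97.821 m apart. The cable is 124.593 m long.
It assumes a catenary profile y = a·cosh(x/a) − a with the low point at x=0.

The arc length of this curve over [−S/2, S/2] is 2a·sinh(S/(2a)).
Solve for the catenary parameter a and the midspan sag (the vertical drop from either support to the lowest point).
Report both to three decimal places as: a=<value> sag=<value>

seed: a₀ = √(S³/(24(L−S))) = √(97.821³/(24·26.772)) = 38.168239
iter 1: u=1.281445  f(a)=+2.286e+00  f'(a)=-1.647e+00  a ← 38.168239 − (+2.286e+00/-1.647e+00) = 39.556135
iter 2: u=1.236483  f(a)=+1.306e-01  f'(a)=-1.464e+00  a ← 39.556135 − (+1.306e-01/-1.464e+00) = 39.645360
iter 3: u=1.233700  f(a)=+4.835e-04  f'(a)=-1.453e+00  a ← 39.645360 − (+4.835e-04/-1.453e+00) = 39.645693
iter 4: u=1.233690  f(a)=+6.679e-09  f'(a)=-1.453e+00  a ← 39.645693 − (+6.679e-09/-1.453e+00) = 39.645693
iter 5: u=1.233690  f(a)=+1.421e-14  f'(a)=-1.453e+00  a ← 39.645693 − (+1.421e-14/-1.453e+00) = 39.645693
converged: |Δa| < 1e-12 after 5 iterations
sag = a·(cosh(S/(2a)) − 1) = 39.645693·(cosh(1.233690) − 1) = 34.196266
T_max/T_min = cosh(S/(2a)) = 1.862547

a=39.646 sag=34.196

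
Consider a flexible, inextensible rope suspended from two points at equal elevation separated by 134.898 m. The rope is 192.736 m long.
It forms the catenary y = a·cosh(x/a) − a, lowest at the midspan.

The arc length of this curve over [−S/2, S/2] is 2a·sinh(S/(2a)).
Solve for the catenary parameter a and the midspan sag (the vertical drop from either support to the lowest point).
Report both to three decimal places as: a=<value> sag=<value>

seed: a₀ = √(S³/(24(L−S))) = √(134.898³/(24·57.838)) = 42.052906
iter 1: u=1.603908  f(a)=+7.912e+00  f'(a)=-3.527e+00  a ← 42.052906 − (+7.912e+00/-3.527e+00) = 44.296400
iter 2: u=1.522675  f(a)=+6.772e-01  f'(a)=-2.946e+00  a ← 44.296400 − (+6.772e-01/-2.946e+00) = 44.526253
iter 3: u=1.514814  f(a)=+5.989e-03  f'(a)=-2.895e+00  a ← 44.526253 − (+5.989e-03/-2.895e+00) = 44.528321
iter 4: u=1.514744  f(a)=+4.774e-07  f'(a)=-2.894e+00  a ← 44.528321 − (+4.774e-07/-2.894e+00) = 44.528322
iter 5: u=1.514744  f(a)=+2.842e-14  f'(a)=-2.894e+00  a ← 44.528322 − (+2.842e-14/-2.894e+00) = 44.528322
converged: |Δa| < 1e-12 after 5 iterations
sag = a·(cosh(S/(2a)) − 1) = 44.528322·(cosh(1.514744) − 1) = 61.629876
T_max/T_min = cosh(S/(2a)) = 2.384060

a=44.528 sag=61.630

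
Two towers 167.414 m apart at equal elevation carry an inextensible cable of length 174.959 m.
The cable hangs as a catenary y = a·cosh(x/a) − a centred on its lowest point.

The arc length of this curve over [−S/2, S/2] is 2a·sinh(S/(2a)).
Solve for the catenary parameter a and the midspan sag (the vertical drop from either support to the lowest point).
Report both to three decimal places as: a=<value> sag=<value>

seed: a₀ = √(S³/(24(L−S))) = √(167.414³/(24·7.545)) = 160.972770
iter 1: u=0.520007  f(a)=+1.027e-01  f'(a)=-9.630e-02  a ← 160.972770 − (+1.027e-01/-9.630e-02) = 162.038900
iter 2: u=0.516586  f(a)=+1.029e-03  f'(a)=-9.438e-02  a ← 162.038900 − (+1.029e-03/-9.438e-02) = 162.049802
iter 3: u=0.516551  f(a)=+1.057e-07  f'(a)=-9.436e-02  a ← 162.049802 − (+1.057e-07/-9.436e-02) = 162.049803
iter 4: u=0.516551  f(a)=+5.684e-14  f'(a)=-9.436e-02  a ← 162.049803 − (+5.684e-14/-9.436e-02) = 162.049803
converged: |Δa| < 1e-12 after 4 iterations
sag = a·(cosh(S/(2a)) − 1) = 162.049803·(cosh(0.516551) − 1) = 22.104484
T_max/T_min = cosh(S/(2a)) = 1.136406

a=162.050 sag=22.104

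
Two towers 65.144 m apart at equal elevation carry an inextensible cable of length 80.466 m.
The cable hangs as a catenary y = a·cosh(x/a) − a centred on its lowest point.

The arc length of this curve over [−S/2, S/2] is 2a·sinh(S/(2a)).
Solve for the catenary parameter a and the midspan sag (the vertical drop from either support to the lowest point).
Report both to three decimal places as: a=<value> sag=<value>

seed: a₀ = √(S³/(24(L−S))) = √(65.144³/(24·15.322)) = 27.418790
iter 1: u=1.187944  f(a)=+1.118e+00  f'(a)=-1.284e+00  a ← 27.418790 − (+1.118e+00/-1.284e+00) = 28.289977
iter 2: u=1.151362  f(a)=+5.550e-02  f'(a)=-1.159e+00  a ← 28.289977 − (+5.550e-02/-1.159e+00) = 28.337870
iter 3: u=1.149416  f(a)=+1.526e-04  f'(a)=-1.153e+00  a ← 28.337870 − (+1.526e-04/-1.153e+00) = 28.338002
iter 4: u=1.149411  f(a)=+1.160e-09  f'(a)=-1.153e+00  a ← 28.338002 − (+1.160e-09/-1.153e+00) = 28.338002
iter 5: u=1.149411  f(a)=+1.421e-14  f'(a)=-1.153e+00  a ← 28.338002 − (+1.421e-14/-1.153e+00) = 28.338002
converged: |Δa| < 1e-12 after 5 iterations
sag = a·(cosh(S/(2a)) − 1) = 28.338002·(cosh(1.149411) − 1) = 20.873142
T_max/T_min = cosh(S/(2a)) = 1.736578

a=28.338 sag=20.873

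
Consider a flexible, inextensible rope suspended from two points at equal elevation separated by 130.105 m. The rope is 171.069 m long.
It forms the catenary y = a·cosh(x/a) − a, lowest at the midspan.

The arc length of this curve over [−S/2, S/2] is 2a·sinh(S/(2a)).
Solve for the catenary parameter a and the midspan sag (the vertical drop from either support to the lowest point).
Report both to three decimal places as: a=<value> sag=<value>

a=49.420 sag=49.365

seed: a₀ = √(S³/(24(L−S))) = √(130.105³/(24·40.964)) = 47.329747
iter 1: u=1.374453  f(a)=+4.048e+00  f'(a)=-2.081e+00  a ← 47.329747 − (+4.048e+00/-2.081e+00) = 49.275083
iter 2: u=1.320191  f(a)=+2.629e-01  f'(a)=-1.819e+00  a ← 49.275083 − (+2.629e-01/-1.819e+00) = 49.419678
iter 3: u=1.316328  f(a)=+1.280e-03  f'(a)=-1.801e+00  a ← 49.419678 − (+1.280e-03/-1.801e+00) = 49.420389
iter 4: u=1.316309  f(a)=+3.066e-08  f'(a)=-1.801e+00  a ← 49.420389 − (+3.066e-08/-1.801e+00) = 49.420389
iter 5: u=1.316309  f(a)=+2.842e-14  f'(a)=-1.801e+00  a ← 49.420389 − (+2.842e-14/-1.801e+00) = 49.420389
converged: |Δa| < 1e-12 after 5 iterations
sag = a·(cosh(S/(2a)) − 1) = 49.420389·(cosh(1.316309) − 1) = 49.364861
T_max/T_min = cosh(S/(2a)) = 1.998876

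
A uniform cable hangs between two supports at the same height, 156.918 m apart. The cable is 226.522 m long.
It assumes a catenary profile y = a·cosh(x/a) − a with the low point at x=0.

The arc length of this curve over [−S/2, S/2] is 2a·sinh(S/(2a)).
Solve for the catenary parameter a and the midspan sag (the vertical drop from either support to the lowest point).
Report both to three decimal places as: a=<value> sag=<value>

a=51.014 sag=73.205

seed: a₀ = √(S³/(24(L−S))) = √(156.918³/(24·69.604)) = 48.093505
iter 1: u=1.631385  f(a)=+9.871e+00  f'(a)=-3.742e+00  a ← 48.093505 − (+9.871e+00/-3.742e+00) = 50.731632
iter 2: u=1.546550  f(a)=+8.704e-01  f'(a)=-3.109e+00  a ← 50.731632 − (+8.704e-01/-3.109e+00) = 51.011648
iter 3: u=1.538060  f(a)=+8.214e-03  f'(a)=-3.050e+00  a ← 51.011648 − (+8.214e-03/-3.050e+00) = 51.014341
iter 4: u=1.537979  f(a)=+7.467e-07  f'(a)=-3.050e+00  a ← 51.014341 − (+7.467e-07/-3.050e+00) = 51.014342
iter 5: u=1.537979  f(a)=-2.842e-14  f'(a)=-3.050e+00  a ← 51.014342 − (-2.842e-14/-3.050e+00) = 51.014342
converged: |Δa| < 1e-12 after 5 iterations
sag = a·(cosh(S/(2a)) − 1) = 51.014342·(cosh(1.537979) − 1) = 73.205291
T_max/T_min = cosh(S/(2a)) = 2.434994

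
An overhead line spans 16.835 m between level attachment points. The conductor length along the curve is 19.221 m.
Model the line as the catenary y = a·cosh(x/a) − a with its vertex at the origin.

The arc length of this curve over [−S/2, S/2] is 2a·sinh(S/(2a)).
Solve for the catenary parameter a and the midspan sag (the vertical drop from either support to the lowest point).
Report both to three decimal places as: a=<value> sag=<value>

seed: a₀ = √(S³/(24(L−S))) = √(16.835³/(24·2.386)) = 9.128067
iter 1: u=0.922156  f(a)=+1.035e-01  f'(a)=-5.686e-01  a ← 9.128067 − (+1.035e-01/-5.686e-01) = 9.310139
iter 2: u=0.904122  f(a)=+3.179e-03  f'(a)=-5.342e-01  a ← 9.310139 − (+3.179e-03/-5.342e-01) = 9.316089
iter 3: u=0.903544  f(a)=+3.207e-06  f'(a)=-5.331e-01  a ← 9.316089 − (+3.207e-06/-5.331e-01) = 9.316095
iter 4: u=0.903544  f(a)=+3.276e-12  f'(a)=-5.331e-01  a ← 9.316095 − (+3.276e-12/-5.331e-01) = 9.316095
converged: |Δa| < 1e-12 after 4 iterations
sag = a·(cosh(S/(2a)) − 1) = 9.316095·(cosh(0.903544) − 1) = 4.068648
T_max/T_min = cosh(S/(2a)) = 1.436733

a=9.316 sag=4.069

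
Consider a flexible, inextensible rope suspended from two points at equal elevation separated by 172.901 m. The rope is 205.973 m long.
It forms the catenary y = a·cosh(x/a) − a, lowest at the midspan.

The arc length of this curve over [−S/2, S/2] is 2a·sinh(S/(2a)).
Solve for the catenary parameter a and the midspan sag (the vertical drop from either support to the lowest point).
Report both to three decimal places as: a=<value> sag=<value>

a=82.918 sag=49.300

seed: a₀ = √(S³/(24(L−S))) = √(172.901³/(24·33.072)) = 80.697561
iter 1: u=1.071290  f(a)=+1.950e+00  f'(a)=-9.177e-01  a ← 80.697561 − (+1.950e+00/-9.177e-01) = 82.823039
iter 2: u=1.043798  f(a)=+7.972e-02  f'(a)=-8.440e-01  a ← 82.823039 − (+7.972e-02/-8.440e-01) = 82.917486
iter 3: u=1.042609  f(a)=+1.457e-04  f'(a)=-8.410e-01  a ← 82.917486 − (+1.457e-04/-8.410e-01) = 82.917660
iter 4: u=1.042607  f(a)=+4.890e-10  f'(a)=-8.409e-01  a ← 82.917660 − (+4.890e-10/-8.409e-01) = 82.917660
iter 5: u=1.042607  f(a)=-5.684e-14  f'(a)=-8.409e-01  a ← 82.917660 − (-5.684e-14/-8.409e-01) = 82.917660
converged: |Δa| < 1e-12 after 5 iterations
sag = a·(cosh(S/(2a)) − 1) = 82.917660·(cosh(1.042607) − 1) = 49.300181
T_max/T_min = cosh(S/(2a)) = 1.594568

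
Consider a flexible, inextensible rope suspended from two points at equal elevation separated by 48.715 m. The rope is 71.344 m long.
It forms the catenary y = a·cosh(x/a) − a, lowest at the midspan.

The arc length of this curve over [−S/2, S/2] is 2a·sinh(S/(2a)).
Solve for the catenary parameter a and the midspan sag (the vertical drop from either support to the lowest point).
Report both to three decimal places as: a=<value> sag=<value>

a=15.514 sag=23.385

seed: a₀ = √(S³/(24(L−S))) = √(48.715³/(24·22.629)) = 14.590016
iter 1: u=1.669464  f(a)=+3.371e+00  f'(a)=-4.057e+00  a ← 14.590016 − (+3.371e+00/-4.057e+00) = 15.420899
iter 2: u=1.579512  f(a)=+3.094e-01  f'(a)=-3.344e+00  a ← 15.420899 − (+3.094e-01/-3.344e+00) = 15.513434
iter 3: u=1.570091  f(a)=+3.188e-03  f'(a)=-3.275e+00  a ← 15.513434 − (+3.188e-03/-3.275e+00) = 15.514408
iter 4: u=1.569992  f(a)=+3.463e-07  f'(a)=-3.274e+00  a ← 15.514408 − (+3.463e-07/-3.274e+00) = 15.514408
iter 5: u=1.569992  f(a)=+0.000e+00  f'(a)=-3.274e+00  a ← 15.514408 − (+0.000e+00/-3.274e+00) = 15.514408
converged: |Δa| < 1e-12 after 5 iterations
sag = a·(cosh(S/(2a)) − 1) = 15.514408·(cosh(1.569992) − 1) = 23.385315
T_max/T_min = cosh(S/(2a)) = 2.507329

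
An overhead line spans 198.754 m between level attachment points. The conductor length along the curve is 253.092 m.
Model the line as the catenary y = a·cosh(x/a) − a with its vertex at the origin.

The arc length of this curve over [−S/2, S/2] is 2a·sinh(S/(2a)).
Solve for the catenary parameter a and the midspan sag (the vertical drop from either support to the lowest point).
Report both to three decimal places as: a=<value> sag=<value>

seed: a₀ = √(S³/(24(L−S))) = √(198.754³/(24·54.338)) = 77.591897
iter 1: u=1.280765  f(a)=+4.635e+00  f'(a)=-1.644e+00  a ← 77.591897 − (+4.635e+00/-1.644e+00) = 80.410700
iter 2: u=1.235868  f(a)=+2.645e-01  f'(a)=-1.461e+00  a ← 80.410700 − (+2.645e-01/-1.461e+00) = 80.591715
iter 3: u=1.233092  f(a)=+9.772e-04  f'(a)=-1.451e+00  a ← 80.591715 − (+9.772e-04/-1.451e+00) = 80.592389
iter 4: u=1.233082  f(a)=+1.344e-08  f'(a)=-1.451e+00  a ← 80.592389 − (+1.344e-08/-1.451e+00) = 80.592389
iter 5: u=1.233082  f(a)=-5.684e-14  f'(a)=-1.451e+00  a ← 80.592389 − (-5.684e-14/-1.451e+00) = 80.592389
converged: |Δa| < 1e-12 after 5 iterations
sag = a·(cosh(S/(2a)) − 1) = 80.592389·(cosh(1.233082) − 1) = 69.437686
T_max/T_min = cosh(S/(2a)) = 1.861591

a=80.592 sag=69.438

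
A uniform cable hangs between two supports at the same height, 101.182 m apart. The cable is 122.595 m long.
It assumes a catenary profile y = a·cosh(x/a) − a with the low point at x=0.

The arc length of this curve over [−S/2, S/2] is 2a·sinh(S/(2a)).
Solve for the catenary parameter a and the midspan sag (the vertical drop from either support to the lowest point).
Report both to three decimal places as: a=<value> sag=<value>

a=46.257 sag=30.535

seed: a₀ = √(S³/(24(L−S))) = √(101.182³/(24·21.413)) = 44.896296
iter 1: u=1.126841  f(a)=+1.401e+00  f'(a)=-1.081e+00  a ← 44.896296 − (+1.401e+00/-1.081e+00) = 46.193049
iter 2: u=1.095208  f(a)=+6.301e-02  f'(a)=-9.854e-01  a ← 46.193049 − (+6.301e-02/-9.854e-01) = 46.256986
iter 3: u=1.093694  f(a)=+1.406e-04  f'(a)=-9.810e-01  a ← 46.256986 − (+1.406e-04/-9.810e-01) = 46.257129
iter 4: u=1.093691  f(a)=+7.043e-10  f'(a)=-9.810e-01  a ← 46.257129 − (+7.043e-10/-9.810e-01) = 46.257129
iter 5: u=1.093691  f(a)=+1.421e-14  f'(a)=-9.810e-01  a ← 46.257129 − (+1.421e-14/-9.810e-01) = 46.257129
converged: |Δa| < 1e-12 after 5 iterations
sag = a·(cosh(S/(2a)) − 1) = 46.257129·(cosh(1.093691) − 1) = 30.535484
T_max/T_min = cosh(S/(2a)) = 1.660125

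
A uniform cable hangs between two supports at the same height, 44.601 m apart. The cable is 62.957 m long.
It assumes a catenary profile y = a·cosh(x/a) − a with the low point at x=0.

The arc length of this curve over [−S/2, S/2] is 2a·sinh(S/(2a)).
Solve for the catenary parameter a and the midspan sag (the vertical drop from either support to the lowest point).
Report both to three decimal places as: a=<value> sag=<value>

seed: a₀ = √(S³/(24(L−S))) = √(44.601³/(24·18.356)) = 14.191302
iter 1: u=1.571420  f(a)=+2.404e+00  f'(a)=-3.285e+00  a ← 14.191302 − (+2.404e+00/-3.285e+00) = 14.923266
iter 2: u=1.494344  f(a)=+1.985e-01  f'(a)=-2.763e+00  a ← 14.923266 − (+1.985e-01/-2.763e+00) = 14.995130
iter 3: u=1.487183  f(a)=+1.623e-03  f'(a)=-2.718e+00  a ← 14.995130 − (+1.623e-03/-2.718e+00) = 14.995727
iter 4: u=1.487124  f(a)=+1.104e-07  f'(a)=-2.717e+00  a ← 14.995727 − (+1.104e-07/-2.717e+00) = 14.995727
iter 5: u=1.487124  f(a)=-2.132e-14  f'(a)=-2.717e+00  a ← 14.995727 − (-2.132e-14/-2.717e+00) = 14.995727
converged: |Δa| < 1e-12 after 5 iterations
sag = a·(cosh(S/(2a)) − 1) = 14.995727·(cosh(1.487124) − 1) = 19.872135
T_max/T_min = cosh(S/(2a)) = 2.325186

a=14.996 sag=19.872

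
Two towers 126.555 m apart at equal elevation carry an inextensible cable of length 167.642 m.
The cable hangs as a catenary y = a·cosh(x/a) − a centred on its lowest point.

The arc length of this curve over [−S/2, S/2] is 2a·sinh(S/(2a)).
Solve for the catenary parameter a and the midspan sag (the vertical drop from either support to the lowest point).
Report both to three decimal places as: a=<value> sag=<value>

seed: a₀ = √(S³/(24(L−S))) = √(126.555³/(24·41.087)) = 45.337871
iter 1: u=1.395687  f(a)=+4.192e+00  f'(a)=-2.191e+00  a ← 45.337871 − (+4.192e+00/-2.191e+00) = 47.251359
iter 2: u=1.339168  f(a)=+2.800e-01  f'(a)=-1.907e+00  a ← 47.251359 − (+2.800e-01/-1.907e+00) = 47.398182
iter 3: u=1.335020  f(a)=+1.447e-03  f'(a)=-1.888e+00  a ← 47.398182 − (+1.447e-03/-1.888e+00) = 47.398949
iter 4: u=1.334998  f(a)=+3.908e-08  f'(a)=-1.887e+00  a ← 47.398949 − (+3.908e-08/-1.887e+00) = 47.398949
iter 5: u=1.334998  f(a)=-2.842e-14  f'(a)=-1.887e+00  a ← 47.398949 − (-2.842e-14/-1.887e+00) = 47.398949
converged: |Δa| < 1e-12 after 5 iterations
sag = a·(cosh(S/(2a)) − 1) = 47.398949·(cosh(1.334998) − 1) = 48.895498
T_max/T_min = cosh(S/(2a)) = 2.031573

a=47.399 sag=48.895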